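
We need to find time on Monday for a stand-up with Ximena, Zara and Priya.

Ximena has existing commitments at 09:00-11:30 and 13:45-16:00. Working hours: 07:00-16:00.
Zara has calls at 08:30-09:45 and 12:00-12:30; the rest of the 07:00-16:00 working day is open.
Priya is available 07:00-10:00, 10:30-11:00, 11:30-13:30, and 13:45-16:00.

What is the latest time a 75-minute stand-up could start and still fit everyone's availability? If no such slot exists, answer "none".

07:15

Ximena free within 07:00–16:00: 07:00–09:00, 11:30–13:45.
Zara free within 07:00–16:00: 07:00–08:30, 09:45–12:00, 12:30–16:00.
Ximena ∩ Zara: 07:00–08:30, 11:30–12:00, 12:30–13:45.
Ximena ∩ Zara ∩ Priya: 07:00–08:30, 11:30–12:00, 12:30–13:30.
Windows ≥ 75 min: 07:00–08:30.
Latest start in the last window 07:00–08:30 is 08:30 − 75 min = 07:15.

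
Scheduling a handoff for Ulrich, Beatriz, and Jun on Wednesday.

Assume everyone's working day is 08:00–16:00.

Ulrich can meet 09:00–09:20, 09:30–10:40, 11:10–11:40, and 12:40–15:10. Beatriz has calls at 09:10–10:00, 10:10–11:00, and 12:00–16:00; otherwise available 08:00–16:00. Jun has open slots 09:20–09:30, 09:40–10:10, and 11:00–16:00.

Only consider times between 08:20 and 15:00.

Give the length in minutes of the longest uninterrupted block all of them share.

Beatriz free within 08:00–16:00: 08:00–09:10, 10:00–10:10, 11:00–12:00.
Ulrich ∩ Beatriz: 09:00–09:10, 10:00–10:10, 11:10–11:40.
Ulrich ∩ Beatriz ∩ Jun: 10:00–10:10, 11:10–11:40.
Restricted to 08:20–15:00: 10:00–10:10, 11:10–11:40.
Common window lengths: 10, 30 min; longest is 30.

30 minutes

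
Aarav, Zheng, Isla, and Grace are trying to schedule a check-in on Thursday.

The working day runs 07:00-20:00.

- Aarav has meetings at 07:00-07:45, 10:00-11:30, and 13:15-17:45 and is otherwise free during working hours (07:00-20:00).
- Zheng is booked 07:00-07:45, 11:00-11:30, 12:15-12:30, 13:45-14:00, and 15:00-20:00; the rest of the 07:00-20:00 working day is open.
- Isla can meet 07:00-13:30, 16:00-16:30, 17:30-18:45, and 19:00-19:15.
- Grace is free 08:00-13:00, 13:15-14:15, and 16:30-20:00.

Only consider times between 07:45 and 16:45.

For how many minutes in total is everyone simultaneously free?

195 minutes

Aarav free within 07:00–20:00: 07:45–10:00, 11:30–13:15, 17:45–20:00.
Zheng free within 07:00–20:00: 07:45–11:00, 11:30–12:15, 12:30–13:45, 14:00–15:00.
Aarav ∩ Zheng: 07:45–10:00, 11:30–12:15, 12:30–13:15.
Aarav ∩ Zheng ∩ Isla: 07:45–10:00, 11:30–12:15, 12:30–13:15.
Aarav ∩ Zheng ∩ Isla ∩ Grace: 08:00–10:00, 11:30–12:15, 12:30–13:00.
Restricted to 07:45–16:45: 08:00–10:00, 11:30–12:15, 12:30–13:00.
Total common minutes: 120 + 45 + 30 = 195.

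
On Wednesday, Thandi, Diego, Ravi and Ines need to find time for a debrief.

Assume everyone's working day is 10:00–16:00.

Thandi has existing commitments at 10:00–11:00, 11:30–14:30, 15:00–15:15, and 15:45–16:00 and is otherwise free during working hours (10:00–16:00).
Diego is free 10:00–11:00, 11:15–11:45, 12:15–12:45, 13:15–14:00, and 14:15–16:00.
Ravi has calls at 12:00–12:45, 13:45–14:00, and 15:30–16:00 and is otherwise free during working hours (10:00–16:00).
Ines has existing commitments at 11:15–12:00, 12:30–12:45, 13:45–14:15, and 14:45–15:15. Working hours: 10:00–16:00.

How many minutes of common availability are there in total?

30 minutes

Thandi free within 10:00–16:00: 11:00–11:30, 14:30–15:00, 15:15–15:45.
Ravi free within 10:00–16:00: 10:00–12:00, 12:45–13:45, 14:00–15:30.
Ines free within 10:00–16:00: 10:00–11:15, 12:00–12:30, 12:45–13:45, 14:15–14:45, 15:15–16:00.
Thandi ∩ Diego: 11:15–11:30, 14:30–15:00, 15:15–15:45.
Thandi ∩ Diego ∩ Ravi: 11:15–11:30, 14:30–15:00, 15:15–15:30.
Thandi ∩ Diego ∩ Ravi ∩ Ines: 14:30–14:45, 15:15–15:30.
Total common minutes: 15 + 15 = 30.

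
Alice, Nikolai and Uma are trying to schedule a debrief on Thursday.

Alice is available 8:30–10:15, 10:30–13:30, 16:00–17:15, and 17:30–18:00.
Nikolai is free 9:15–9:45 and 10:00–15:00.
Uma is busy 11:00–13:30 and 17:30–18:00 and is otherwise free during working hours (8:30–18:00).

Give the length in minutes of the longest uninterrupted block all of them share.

30 minutes

Uma free within 08:30–18:00: 08:30–11:00, 13:30–17:30.
Alice ∩ Nikolai: 09:15–09:45, 10:00–10:15, 10:30–13:30.
Alice ∩ Nikolai ∩ Uma: 09:15–09:45, 10:00–10:15, 10:30–11:00.
Common window lengths: 30, 15, 30 min; longest is 30.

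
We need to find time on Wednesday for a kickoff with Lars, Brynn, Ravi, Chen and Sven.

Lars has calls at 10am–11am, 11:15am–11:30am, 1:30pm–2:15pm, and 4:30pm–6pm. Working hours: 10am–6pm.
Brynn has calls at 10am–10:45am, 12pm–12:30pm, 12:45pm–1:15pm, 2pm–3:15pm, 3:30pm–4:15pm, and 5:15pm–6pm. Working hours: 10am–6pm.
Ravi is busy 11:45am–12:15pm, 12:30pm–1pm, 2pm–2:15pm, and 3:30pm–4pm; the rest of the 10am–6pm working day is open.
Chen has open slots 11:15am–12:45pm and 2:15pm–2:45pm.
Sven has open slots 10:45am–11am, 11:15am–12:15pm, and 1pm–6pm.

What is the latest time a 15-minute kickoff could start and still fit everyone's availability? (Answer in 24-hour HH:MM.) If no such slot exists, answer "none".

11:30

Lars free within 10:00–18:00: 11:00–11:15, 11:30–13:30, 14:15–16:30.
Brynn free within 10:00–18:00: 10:45–12:00, 12:30–12:45, 13:15–14:00, 15:15–15:30, 16:15–17:15.
Ravi free within 10:00–18:00: 10:00–11:45, 12:15–12:30, 13:00–14:00, 14:15–15:30, 16:00–18:00.
Lars ∩ Brynn: 11:00–11:15, 11:30–12:00, 12:30–12:45, 13:15–13:30, 15:15–15:30, 16:15–16:30.
Lars ∩ Brynn ∩ Ravi: 11:00–11:15, 11:30–11:45, 13:15–13:30, 15:15–15:30, 16:15–16:30.
Lars ∩ Brynn ∩ Ravi ∩ Chen: 11:30–11:45.
Lars ∩ Brynn ∩ Ravi ∩ Chen ∩ Sven: 11:30–11:45.
Windows ≥ 15 min: 11:30–11:45.
Latest start in the last window 11:30–11:45 is 11:45 − 15 min = 11:30.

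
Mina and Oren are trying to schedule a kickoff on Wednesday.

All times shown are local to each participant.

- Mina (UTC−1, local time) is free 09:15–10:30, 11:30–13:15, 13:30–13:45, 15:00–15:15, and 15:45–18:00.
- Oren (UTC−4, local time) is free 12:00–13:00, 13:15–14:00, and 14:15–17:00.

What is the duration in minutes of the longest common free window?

Mina → UTC: 10:15–11:30, 12:30–14:15, 14:30–14:45, 16:00–16:15, 16:45–19:00.
Oren → UTC: 16:00–17:00, 17:15–18:00, 18:15–21:00.
Mina ∩ Oren: 16:00–16:15, 16:45–17:00, 17:15–18:00, 18:15–19:00.
Common window lengths: 15, 15, 45, 45 min; longest is 45.

45 minutes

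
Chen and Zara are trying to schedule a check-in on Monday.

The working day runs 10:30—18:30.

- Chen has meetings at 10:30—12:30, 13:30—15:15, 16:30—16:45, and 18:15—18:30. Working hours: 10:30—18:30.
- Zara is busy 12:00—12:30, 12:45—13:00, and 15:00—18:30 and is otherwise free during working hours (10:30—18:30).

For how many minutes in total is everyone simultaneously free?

45 minutes

Chen free within 10:30–18:30: 12:30–13:30, 15:15–16:30, 16:45–18:15.
Zara free within 10:30–18:30: 10:30–12:00, 12:30–12:45, 13:00–15:00.
Chen ∩ Zara: 12:30–12:45, 13:00–13:30.
Total common minutes: 15 + 30 = 45.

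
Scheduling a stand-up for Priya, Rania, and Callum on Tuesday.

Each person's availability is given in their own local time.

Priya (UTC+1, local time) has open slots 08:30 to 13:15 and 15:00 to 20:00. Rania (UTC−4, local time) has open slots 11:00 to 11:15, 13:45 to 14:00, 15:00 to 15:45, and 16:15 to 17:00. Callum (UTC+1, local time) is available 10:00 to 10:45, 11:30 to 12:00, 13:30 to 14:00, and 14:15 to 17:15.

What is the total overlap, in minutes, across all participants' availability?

15 minutes

Priya → UTC: 07:30–12:15, 14:00–19:00.
Rania → UTC: 15:00–15:15, 17:45–18:00, 19:00–19:45, 20:15–21:00.
Callum → UTC: 09:00–09:45, 10:30–11:00, 12:30–13:00, 13:15–16:15.
Priya ∩ Rania: 15:00–15:15, 17:45–18:00.
Priya ∩ Rania ∩ Callum: 15:00–15:15.
Total common minutes: 15.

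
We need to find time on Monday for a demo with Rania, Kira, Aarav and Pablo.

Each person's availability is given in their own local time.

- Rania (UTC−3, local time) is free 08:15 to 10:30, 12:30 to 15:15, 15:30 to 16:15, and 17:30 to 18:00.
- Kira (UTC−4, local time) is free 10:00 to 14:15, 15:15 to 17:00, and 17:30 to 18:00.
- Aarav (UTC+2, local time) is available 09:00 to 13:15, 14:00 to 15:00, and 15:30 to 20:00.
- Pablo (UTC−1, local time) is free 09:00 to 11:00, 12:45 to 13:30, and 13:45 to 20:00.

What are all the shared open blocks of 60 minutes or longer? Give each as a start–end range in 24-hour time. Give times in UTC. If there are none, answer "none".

Rania → UTC: 11:15–13:30, 15:30–18:15, 18:30–19:15, 20:30–21:00.
Kira → UTC: 14:00–18:15, 19:15–21:00, 21:30–22:00.
Aarav → UTC: 07:00–11:15, 12:00–13:00, 13:30–18:00.
Pablo → UTC: 10:00–12:00, 13:45–14:30, 14:45–21:00.
Rania ∩ Kira: 15:30–18:15, 20:30–21:00.
Rania ∩ Kira ∩ Aarav: 15:30–18:00.
Rania ∩ Kira ∩ Aarav ∩ Pablo: 15:30–18:00.
Windows ≥ 60 min: 15:30–18:00.

15:30–18:00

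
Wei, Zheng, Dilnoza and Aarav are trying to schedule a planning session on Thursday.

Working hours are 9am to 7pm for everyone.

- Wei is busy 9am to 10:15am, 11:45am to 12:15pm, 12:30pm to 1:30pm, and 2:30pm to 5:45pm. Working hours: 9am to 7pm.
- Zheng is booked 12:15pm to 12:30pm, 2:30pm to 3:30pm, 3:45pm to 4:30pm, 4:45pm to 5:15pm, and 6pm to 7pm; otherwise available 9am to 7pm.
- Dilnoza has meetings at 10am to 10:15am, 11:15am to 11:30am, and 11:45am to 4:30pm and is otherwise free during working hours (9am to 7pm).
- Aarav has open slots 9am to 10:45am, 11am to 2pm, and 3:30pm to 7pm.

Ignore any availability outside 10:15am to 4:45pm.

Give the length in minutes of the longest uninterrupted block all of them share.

Wei free within 09:00–19:00: 10:15–11:45, 12:15–12:30, 13:30–14:30, 17:45–19:00.
Zheng free within 09:00–19:00: 09:00–12:15, 12:30–14:30, 15:30–15:45, 16:30–16:45, 17:15–18:00.
Dilnoza free within 09:00–19:00: 09:00–10:00, 10:15–11:15, 11:30–11:45, 16:30–19:00.
Wei ∩ Zheng: 10:15–11:45, 13:30–14:30, 17:45–18:00.
Wei ∩ Zheng ∩ Dilnoza: 10:15–11:15, 11:30–11:45, 17:45–18:00.
Wei ∩ Zheng ∩ Dilnoza ∩ Aarav: 10:15–10:45, 11:00–11:15, 11:30–11:45, 17:45–18:00.
Restricted to 10:15–16:45: 10:15–10:45, 11:00–11:15, 11:30–11:45.
Common window lengths: 30, 15, 15 min; longest is 30.

30 minutes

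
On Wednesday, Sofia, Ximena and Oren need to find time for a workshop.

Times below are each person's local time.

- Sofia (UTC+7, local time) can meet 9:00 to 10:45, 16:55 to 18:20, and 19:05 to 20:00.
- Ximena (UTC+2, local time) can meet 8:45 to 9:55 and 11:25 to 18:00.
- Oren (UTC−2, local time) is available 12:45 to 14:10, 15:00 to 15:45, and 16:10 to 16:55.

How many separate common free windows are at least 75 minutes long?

Sofia → UTC: 02:00–03:45, 09:55–11:20, 12:05–13:00.
Ximena → UTC: 06:45–07:55, 09:25–16:00.
Oren → UTC: 14:45–16:10, 17:00–17:45, 18:10–18:55.
Sofia ∩ Ximena: 09:55–11:20, 12:05–13:00.
Sofia ∩ Ximena ∩ Oren: (none).
Windows ≥ 75 min: (none).
That's 0 windows.

0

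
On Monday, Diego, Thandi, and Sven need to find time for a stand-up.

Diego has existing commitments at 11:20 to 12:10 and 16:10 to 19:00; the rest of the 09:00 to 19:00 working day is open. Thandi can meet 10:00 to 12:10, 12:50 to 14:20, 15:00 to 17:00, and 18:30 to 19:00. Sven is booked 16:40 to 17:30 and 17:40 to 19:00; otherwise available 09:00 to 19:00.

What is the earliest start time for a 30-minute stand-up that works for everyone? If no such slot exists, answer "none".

Diego free within 09:00–19:00: 09:00–11:20, 12:10–16:10.
Sven free within 09:00–19:00: 09:00–16:40, 17:30–17:40.
Diego ∩ Thandi: 10:00–11:20, 12:50–14:20, 15:00–16:10.
Diego ∩ Thandi ∩ Sven: 10:00–11:20, 12:50–14:20, 15:00–16:10.
Windows ≥ 30 min: 10:00–11:20, 12:50–14:20, 15:00–16:10.
Earliest such window starts at 10:00.

10:00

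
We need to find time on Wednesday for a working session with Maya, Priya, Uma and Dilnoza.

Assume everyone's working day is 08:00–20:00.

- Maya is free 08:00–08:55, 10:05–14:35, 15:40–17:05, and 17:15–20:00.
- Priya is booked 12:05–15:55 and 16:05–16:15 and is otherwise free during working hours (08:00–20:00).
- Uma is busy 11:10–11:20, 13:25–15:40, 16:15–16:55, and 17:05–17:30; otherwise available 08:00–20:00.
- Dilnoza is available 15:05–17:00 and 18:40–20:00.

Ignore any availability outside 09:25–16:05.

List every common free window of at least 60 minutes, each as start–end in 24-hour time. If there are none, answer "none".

none

Priya free within 08:00–20:00: 08:00–12:05, 15:55–16:05, 16:15–20:00.
Uma free within 08:00–20:00: 08:00–11:10, 11:20–13:25, 15:40–16:15, 16:55–17:05, 17:30–20:00.
Maya ∩ Priya: 08:00–08:55, 10:05–12:05, 15:55–16:05, 16:15–17:05, 17:15–20:00.
Maya ∩ Priya ∩ Uma: 08:00–08:55, 10:05–11:10, 11:20–12:05, 15:55–16:05, 16:55–17:05, 17:30–20:00.
Maya ∩ Priya ∩ Uma ∩ Dilnoza: 15:55–16:05, 16:55–17:00, 18:40–20:00.
Restricted to 09:25–16:05: 15:55–16:05.
Windows ≥ 60 min: (none).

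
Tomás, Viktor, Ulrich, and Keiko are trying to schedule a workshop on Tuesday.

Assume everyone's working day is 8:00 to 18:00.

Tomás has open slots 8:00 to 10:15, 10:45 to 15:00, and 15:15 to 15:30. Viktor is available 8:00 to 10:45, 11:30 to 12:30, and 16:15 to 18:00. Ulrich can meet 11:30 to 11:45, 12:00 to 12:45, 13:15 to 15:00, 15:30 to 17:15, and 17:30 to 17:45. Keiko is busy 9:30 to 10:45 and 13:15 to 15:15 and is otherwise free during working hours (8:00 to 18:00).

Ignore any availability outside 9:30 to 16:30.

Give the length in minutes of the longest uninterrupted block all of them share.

Keiko free within 08:00–18:00: 08:00–09:30, 10:45–13:15, 15:15–18:00.
Tomás ∩ Viktor: 08:00–10:15, 11:30–12:30.
Tomás ∩ Viktor ∩ Ulrich: 11:30–11:45, 12:00–12:30.
Tomás ∩ Viktor ∩ Ulrich ∩ Keiko: 11:30–11:45, 12:00–12:30.
Restricted to 09:30–16:30: 11:30–11:45, 12:00–12:30.
Common window lengths: 15, 30 min; longest is 30.

30 minutes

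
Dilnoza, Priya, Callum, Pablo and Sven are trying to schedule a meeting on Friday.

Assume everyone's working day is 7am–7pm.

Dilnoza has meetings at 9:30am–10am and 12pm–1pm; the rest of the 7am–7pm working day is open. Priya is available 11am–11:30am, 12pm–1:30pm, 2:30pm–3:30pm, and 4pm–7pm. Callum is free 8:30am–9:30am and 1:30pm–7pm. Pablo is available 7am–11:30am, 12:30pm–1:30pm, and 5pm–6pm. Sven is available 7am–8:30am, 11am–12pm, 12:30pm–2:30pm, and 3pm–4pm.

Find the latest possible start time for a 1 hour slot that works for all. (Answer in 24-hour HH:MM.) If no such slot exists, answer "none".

none

Dilnoza free within 07:00–19:00: 07:00–09:30, 10:00–12:00, 13:00–19:00.
Dilnoza ∩ Priya: 11:00–11:30, 13:00–13:30, 14:30–15:30, 16:00–19:00.
Dilnoza ∩ Priya ∩ Callum: 14:30–15:30, 16:00–19:00.
Dilnoza ∩ Priya ∩ Callum ∩ Pablo: 17:00–18:00.
Dilnoza ∩ Priya ∩ Callum ∩ Pablo ∩ Sven: (none).
Windows ≥ 60 min: (none).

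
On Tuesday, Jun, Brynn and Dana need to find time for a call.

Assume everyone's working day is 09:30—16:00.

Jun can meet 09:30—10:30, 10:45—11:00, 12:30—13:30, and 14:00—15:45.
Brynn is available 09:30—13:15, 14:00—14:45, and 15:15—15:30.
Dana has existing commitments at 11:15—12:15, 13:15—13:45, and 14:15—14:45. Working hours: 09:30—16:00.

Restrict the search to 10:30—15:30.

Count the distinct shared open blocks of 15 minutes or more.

Dana free within 09:30–16:00: 09:30–11:15, 12:15–13:15, 13:45–14:15, 14:45–16:00.
Jun ∩ Brynn: 09:30–10:30, 10:45–11:00, 12:30–13:15, 14:00–14:45, 15:15–15:30.
Jun ∩ Brynn ∩ Dana: 09:30–10:30, 10:45–11:00, 12:30–13:15, 14:00–14:15, 15:15–15:30.
Restricted to 10:30–15:30: 10:45–11:00, 12:30–13:15, 14:00–14:15, 15:15–15:30.
Windows ≥ 15 min: 10:45–11:00, 12:30–13:15, 14:00–14:15, 15:15–15:30.
That's 4 windows.

4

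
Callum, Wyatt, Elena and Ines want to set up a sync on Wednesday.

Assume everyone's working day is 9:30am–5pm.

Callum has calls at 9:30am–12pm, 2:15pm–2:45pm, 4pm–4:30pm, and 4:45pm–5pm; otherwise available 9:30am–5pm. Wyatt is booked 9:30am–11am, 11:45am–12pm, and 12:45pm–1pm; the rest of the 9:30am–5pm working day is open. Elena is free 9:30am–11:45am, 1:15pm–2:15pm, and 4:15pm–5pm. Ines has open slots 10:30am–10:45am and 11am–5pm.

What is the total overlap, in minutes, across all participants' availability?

75 minutes

Callum free within 09:30–17:00: 12:00–14:15, 14:45–16:00, 16:30–16:45.
Wyatt free within 09:30–17:00: 11:00–11:45, 12:00–12:45, 13:00–17:00.
Callum ∩ Wyatt: 12:00–12:45, 13:00–14:15, 14:45–16:00, 16:30–16:45.
Callum ∩ Wyatt ∩ Elena: 13:15–14:15, 16:30–16:45.
Callum ∩ Wyatt ∩ Elena ∩ Ines: 13:15–14:15, 16:30–16:45.
Total common minutes: 60 + 15 = 75.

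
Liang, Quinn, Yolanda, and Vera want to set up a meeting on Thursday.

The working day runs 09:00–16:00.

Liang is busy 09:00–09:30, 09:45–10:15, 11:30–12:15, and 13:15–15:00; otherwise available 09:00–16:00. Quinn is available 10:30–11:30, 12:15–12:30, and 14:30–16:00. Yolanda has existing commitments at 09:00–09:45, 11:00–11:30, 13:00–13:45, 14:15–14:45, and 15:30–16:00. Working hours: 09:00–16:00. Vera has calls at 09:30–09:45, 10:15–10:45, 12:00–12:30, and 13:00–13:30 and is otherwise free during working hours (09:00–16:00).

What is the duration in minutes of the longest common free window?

Liang free within 09:00–16:00: 09:30–09:45, 10:15–11:30, 12:15–13:15, 15:00–16:00.
Yolanda free within 09:00–16:00: 09:45–11:00, 11:30–13:00, 13:45–14:15, 14:45–15:30.
Vera free within 09:00–16:00: 09:00–09:30, 09:45–10:15, 10:45–12:00, 12:30–13:00, 13:30–16:00.
Liang ∩ Quinn: 10:30–11:30, 12:15–12:30, 15:00–16:00.
Liang ∩ Quinn ∩ Yolanda: 10:30–11:00, 12:15–12:30, 15:00–15:30.
Liang ∩ Quinn ∩ Yolanda ∩ Vera: 10:45–11:00, 15:00–15:30.
Common window lengths: 15, 30 min; longest is 30.

30 minutes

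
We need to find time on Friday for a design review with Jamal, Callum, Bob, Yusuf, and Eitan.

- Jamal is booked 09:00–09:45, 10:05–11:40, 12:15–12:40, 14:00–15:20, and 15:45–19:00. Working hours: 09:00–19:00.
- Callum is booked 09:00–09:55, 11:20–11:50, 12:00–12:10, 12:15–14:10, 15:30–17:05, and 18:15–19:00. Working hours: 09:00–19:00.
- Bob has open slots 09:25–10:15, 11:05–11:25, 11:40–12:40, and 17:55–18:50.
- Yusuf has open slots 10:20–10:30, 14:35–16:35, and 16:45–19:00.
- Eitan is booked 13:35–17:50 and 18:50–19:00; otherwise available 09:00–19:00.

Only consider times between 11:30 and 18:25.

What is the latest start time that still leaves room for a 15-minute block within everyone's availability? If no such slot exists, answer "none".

Jamal free within 09:00–19:00: 09:45–10:05, 11:40–12:15, 12:40–14:00, 15:20–15:45.
Callum free within 09:00–19:00: 09:55–11:20, 11:50–12:00, 12:10–12:15, 14:10–15:30, 17:05–18:15.
Eitan free within 09:00–19:00: 09:00–13:35, 17:50–18:50.
Jamal ∩ Callum: 09:55–10:05, 11:50–12:00, 12:10–12:15, 15:20–15:30.
Jamal ∩ Callum ∩ Bob: 09:55–10:05, 11:50–12:00, 12:10–12:15.
Jamal ∩ Callum ∩ Bob ∩ Yusuf: (none).
Jamal ∩ Callum ∩ Bob ∩ Yusuf ∩ Eitan: (none).
Restricted to 11:30–18:25: (none).
Windows ≥ 15 min: (none).

none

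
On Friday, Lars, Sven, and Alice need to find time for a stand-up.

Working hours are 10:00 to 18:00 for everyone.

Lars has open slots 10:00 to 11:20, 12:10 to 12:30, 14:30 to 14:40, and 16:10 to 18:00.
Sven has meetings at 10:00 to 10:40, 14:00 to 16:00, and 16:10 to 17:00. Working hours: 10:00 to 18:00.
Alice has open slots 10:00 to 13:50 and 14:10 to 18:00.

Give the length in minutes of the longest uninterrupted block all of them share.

60 minutes

Sven free within 10:00–18:00: 10:40–14:00, 16:00–16:10, 17:00–18:00.
Lars ∩ Sven: 10:40–11:20, 12:10–12:30, 17:00–18:00.
Lars ∩ Sven ∩ Alice: 10:40–11:20, 12:10–12:30, 17:00–18:00.
Common window lengths: 40, 20, 60 min; longest is 60.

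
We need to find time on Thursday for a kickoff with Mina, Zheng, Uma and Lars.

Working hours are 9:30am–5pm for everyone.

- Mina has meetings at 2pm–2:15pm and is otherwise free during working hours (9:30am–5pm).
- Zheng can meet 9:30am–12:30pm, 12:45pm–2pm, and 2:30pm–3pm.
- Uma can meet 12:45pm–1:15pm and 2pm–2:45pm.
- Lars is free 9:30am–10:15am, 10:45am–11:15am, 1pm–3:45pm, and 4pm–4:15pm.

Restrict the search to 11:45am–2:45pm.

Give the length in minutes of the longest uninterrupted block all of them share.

15 minutes

Mina free within 09:30–17:00: 09:30–14:00, 14:15–17:00.
Mina ∩ Zheng: 09:30–12:30, 12:45–14:00, 14:30–15:00.
Mina ∩ Zheng ∩ Uma: 12:45–13:15, 14:30–14:45.
Mina ∩ Zheng ∩ Uma ∩ Lars: 13:00–13:15, 14:30–14:45.
Restricted to 11:45–14:45: 13:00–13:15, 14:30–14:45.
Common window lengths: 15, 15 min; longest is 15.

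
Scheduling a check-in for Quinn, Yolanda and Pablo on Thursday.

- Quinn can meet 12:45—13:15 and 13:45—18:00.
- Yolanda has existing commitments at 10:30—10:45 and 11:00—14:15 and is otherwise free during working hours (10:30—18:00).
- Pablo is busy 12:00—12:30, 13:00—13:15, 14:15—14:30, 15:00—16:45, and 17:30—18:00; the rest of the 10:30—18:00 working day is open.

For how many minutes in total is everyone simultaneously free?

Yolanda free within 10:30–18:00: 10:45–11:00, 14:15–18:00.
Pablo free within 10:30–18:00: 10:30–12:00, 12:30–13:00, 13:15–14:15, 14:30–15:00, 16:45–17:30.
Quinn ∩ Yolanda: 14:15–18:00.
Quinn ∩ Yolanda ∩ Pablo: 14:30–15:00, 16:45–17:30.
Total common minutes: 30 + 45 = 75.

75 minutes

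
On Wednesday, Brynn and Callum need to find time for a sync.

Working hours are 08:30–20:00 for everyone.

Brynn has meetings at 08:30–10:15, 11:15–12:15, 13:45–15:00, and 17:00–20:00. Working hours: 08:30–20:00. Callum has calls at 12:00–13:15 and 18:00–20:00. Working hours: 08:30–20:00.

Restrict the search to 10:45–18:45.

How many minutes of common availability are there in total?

180 minutes

Brynn free within 08:30–20:00: 10:15–11:15, 12:15–13:45, 15:00–17:00.
Callum free within 08:30–20:00: 08:30–12:00, 13:15–18:00.
Brynn ∩ Callum: 10:15–11:15, 13:15–13:45, 15:00–17:00.
Restricted to 10:45–18:45: 10:45–11:15, 13:15–13:45, 15:00–17:00.
Total common minutes: 30 + 30 + 120 = 180.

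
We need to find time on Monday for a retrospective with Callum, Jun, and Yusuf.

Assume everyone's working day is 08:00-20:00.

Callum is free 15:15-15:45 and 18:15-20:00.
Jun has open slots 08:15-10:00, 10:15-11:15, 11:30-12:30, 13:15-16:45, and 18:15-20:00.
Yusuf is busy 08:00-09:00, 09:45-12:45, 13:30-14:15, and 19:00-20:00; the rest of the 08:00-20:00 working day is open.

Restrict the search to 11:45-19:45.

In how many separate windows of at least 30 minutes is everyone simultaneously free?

Yusuf free within 08:00–20:00: 09:00–09:45, 12:45–13:30, 14:15–19:00.
Callum ∩ Jun: 15:15–15:45, 18:15–20:00.
Callum ∩ Jun ∩ Yusuf: 15:15–15:45, 18:15–19:00.
Restricted to 11:45–19:45: 15:15–15:45, 18:15–19:00.
Windows ≥ 30 min: 15:15–15:45, 18:15–19:00.
That's 2 windows.

2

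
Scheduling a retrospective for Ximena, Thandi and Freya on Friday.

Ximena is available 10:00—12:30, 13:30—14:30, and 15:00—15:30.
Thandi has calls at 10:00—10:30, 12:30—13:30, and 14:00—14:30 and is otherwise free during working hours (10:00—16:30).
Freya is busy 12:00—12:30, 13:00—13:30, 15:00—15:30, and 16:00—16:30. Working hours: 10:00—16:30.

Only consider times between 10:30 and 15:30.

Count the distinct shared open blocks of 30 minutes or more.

2

Thandi free within 10:00–16:30: 10:30–12:30, 13:30–14:00, 14:30–16:30.
Freya free within 10:00–16:30: 10:00–12:00, 12:30–13:00, 13:30–15:00, 15:30–16:00.
Ximena ∩ Thandi: 10:30–12:30, 13:30–14:00, 15:00–15:30.
Ximena ∩ Thandi ∩ Freya: 10:30–12:00, 13:30–14:00.
Restricted to 10:30–15:30: 10:30–12:00, 13:30–14:00.
Windows ≥ 30 min: 10:30–12:00, 13:30–14:00.
That's 2 windows.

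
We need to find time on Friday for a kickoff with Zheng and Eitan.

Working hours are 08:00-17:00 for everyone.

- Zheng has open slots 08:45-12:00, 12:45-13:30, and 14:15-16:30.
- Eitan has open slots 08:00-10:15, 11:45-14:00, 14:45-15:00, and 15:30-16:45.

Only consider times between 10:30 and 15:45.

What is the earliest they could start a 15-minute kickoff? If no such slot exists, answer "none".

11:45

Zheng ∩ Eitan: 08:45–10:15, 11:45–12:00, 12:45–13:30, 14:45–15:00, 15:30–16:30.
Restricted to 10:30–15:45: 11:45–12:00, 12:45–13:30, 14:45–15:00, 15:30–15:45.
Windows ≥ 15 min: 11:45–12:00, 12:45–13:30, 14:45–15:00, 15:30–15:45.
Earliest such window starts at 11:45.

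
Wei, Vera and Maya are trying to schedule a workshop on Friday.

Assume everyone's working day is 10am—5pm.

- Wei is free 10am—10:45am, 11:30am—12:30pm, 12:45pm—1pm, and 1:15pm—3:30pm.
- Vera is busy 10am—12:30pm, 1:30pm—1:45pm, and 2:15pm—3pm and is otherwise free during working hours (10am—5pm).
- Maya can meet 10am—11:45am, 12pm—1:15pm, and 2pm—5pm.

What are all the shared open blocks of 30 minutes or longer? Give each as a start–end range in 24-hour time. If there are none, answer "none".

15:00–15:30

Vera free within 10:00–17:00: 12:30–13:30, 13:45–14:15, 15:00–17:00.
Wei ∩ Vera: 12:45–13:00, 13:15–13:30, 13:45–14:15, 15:00–15:30.
Wei ∩ Vera ∩ Maya: 12:45–13:00, 14:00–14:15, 15:00–15:30.
Windows ≥ 30 min: 15:00–15:30.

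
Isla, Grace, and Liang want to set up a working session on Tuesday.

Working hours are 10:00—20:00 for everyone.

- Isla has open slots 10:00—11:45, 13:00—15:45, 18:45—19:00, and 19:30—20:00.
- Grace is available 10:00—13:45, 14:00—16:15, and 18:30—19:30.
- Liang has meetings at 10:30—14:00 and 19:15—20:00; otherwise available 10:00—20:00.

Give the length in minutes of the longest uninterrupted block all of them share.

105 minutes

Liang free within 10:00–20:00: 10:00–10:30, 14:00–19:15.
Isla ∩ Grace: 10:00–11:45, 13:00–13:45, 14:00–15:45, 18:45–19:00.
Isla ∩ Grace ∩ Liang: 10:00–10:30, 14:00–15:45, 18:45–19:00.
Common window lengths: 30, 105, 15 min; longest is 105.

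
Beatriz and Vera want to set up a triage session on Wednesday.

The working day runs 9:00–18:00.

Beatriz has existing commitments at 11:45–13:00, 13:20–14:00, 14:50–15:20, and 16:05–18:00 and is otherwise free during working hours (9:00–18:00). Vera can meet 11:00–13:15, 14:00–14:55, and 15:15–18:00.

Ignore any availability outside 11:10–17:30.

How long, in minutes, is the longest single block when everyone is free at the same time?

50 minutes

Beatriz free within 09:00–18:00: 09:00–11:45, 13:00–13:20, 14:00–14:50, 15:20–16:05.
Beatriz ∩ Vera: 11:00–11:45, 13:00–13:15, 14:00–14:50, 15:20–16:05.
Restricted to 11:10–17:30: 11:10–11:45, 13:00–13:15, 14:00–14:50, 15:20–16:05.
Common window lengths: 35, 15, 50, 45 min; longest is 50.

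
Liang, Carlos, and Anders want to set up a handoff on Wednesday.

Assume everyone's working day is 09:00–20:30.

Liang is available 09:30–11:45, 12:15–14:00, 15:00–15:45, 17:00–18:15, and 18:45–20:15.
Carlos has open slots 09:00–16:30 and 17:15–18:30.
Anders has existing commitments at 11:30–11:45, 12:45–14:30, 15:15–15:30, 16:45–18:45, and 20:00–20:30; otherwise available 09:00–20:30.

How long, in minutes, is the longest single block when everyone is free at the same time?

Anders free within 09:00–20:30: 09:00–11:30, 11:45–12:45, 14:30–15:15, 15:30–16:45, 18:45–20:00.
Liang ∩ Carlos: 09:30–11:45, 12:15–14:00, 15:00–15:45, 17:15–18:15.
Liang ∩ Carlos ∩ Anders: 09:30–11:30, 12:15–12:45, 15:00–15:15, 15:30–15:45.
Common window lengths: 120, 30, 15, 15 min; longest is 120.

120 minutes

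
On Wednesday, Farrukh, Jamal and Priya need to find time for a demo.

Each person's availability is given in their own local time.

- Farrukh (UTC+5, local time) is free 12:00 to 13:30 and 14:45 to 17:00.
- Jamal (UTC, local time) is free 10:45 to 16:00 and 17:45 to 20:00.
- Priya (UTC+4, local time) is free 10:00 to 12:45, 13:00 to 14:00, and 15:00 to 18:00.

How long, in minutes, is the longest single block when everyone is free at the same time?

Farrukh → UTC: 07:00–08:30, 09:45–12:00.
Jamal → UTC: 10:45–16:00, 17:45–20:00.
Priya → UTC: 06:00–08:45, 09:00–10:00, 11:00–14:00.
Farrukh ∩ Jamal: 10:45–12:00.
Farrukh ∩ Jamal ∩ Priya: 11:00–12:00.
Single common window of 60 minutes.

60 minutes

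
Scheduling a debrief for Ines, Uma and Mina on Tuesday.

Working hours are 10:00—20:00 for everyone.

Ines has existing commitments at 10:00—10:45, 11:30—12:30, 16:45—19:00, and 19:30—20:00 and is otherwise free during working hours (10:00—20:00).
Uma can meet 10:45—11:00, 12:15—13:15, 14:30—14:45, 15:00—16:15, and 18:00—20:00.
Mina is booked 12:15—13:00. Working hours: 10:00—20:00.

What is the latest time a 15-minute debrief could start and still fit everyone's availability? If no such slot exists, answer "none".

19:15

Ines free within 10:00–20:00: 10:45–11:30, 12:30–16:45, 19:00–19:30.
Mina free within 10:00–20:00: 10:00–12:15, 13:00–20:00.
Ines ∩ Uma: 10:45–11:00, 12:30–13:15, 14:30–14:45, 15:00–16:15, 19:00–19:30.
Ines ∩ Uma ∩ Mina: 10:45–11:00, 13:00–13:15, 14:30–14:45, 15:00–16:15, 19:00–19:30.
Windows ≥ 15 min: 10:45–11:00, 13:00–13:15, 14:30–14:45, 15:00–16:15, 19:00–19:30.
Latest start in the last window 19:00–19:30 is 19:30 − 15 min = 19:15.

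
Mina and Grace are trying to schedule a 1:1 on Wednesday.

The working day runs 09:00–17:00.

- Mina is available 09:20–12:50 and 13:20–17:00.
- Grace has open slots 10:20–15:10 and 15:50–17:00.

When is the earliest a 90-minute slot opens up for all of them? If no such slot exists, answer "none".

Mina ∩ Grace: 10:20–12:50, 13:20–15:10, 15:50–17:00.
Windows ≥ 90 min: 10:20–12:50, 13:20–15:10.
Earliest such window starts at 10:20.

10:20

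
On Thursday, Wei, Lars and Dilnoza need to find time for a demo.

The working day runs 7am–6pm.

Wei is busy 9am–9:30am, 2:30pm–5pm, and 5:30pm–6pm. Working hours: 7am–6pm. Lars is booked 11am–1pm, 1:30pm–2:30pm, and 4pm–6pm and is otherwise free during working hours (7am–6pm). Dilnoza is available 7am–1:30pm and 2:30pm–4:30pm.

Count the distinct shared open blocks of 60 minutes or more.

2

Wei free within 07:00–18:00: 07:00–09:00, 09:30–14:30, 17:00–17:30.
Lars free within 07:00–18:00: 07:00–11:00, 13:00–13:30, 14:30–16:00.
Wei ∩ Lars: 07:00–09:00, 09:30–11:00, 13:00–13:30.
Wei ∩ Lars ∩ Dilnoza: 07:00–09:00, 09:30–11:00, 13:00–13:30.
Windows ≥ 60 min: 07:00–09:00, 09:30–11:00.
That's 2 windows.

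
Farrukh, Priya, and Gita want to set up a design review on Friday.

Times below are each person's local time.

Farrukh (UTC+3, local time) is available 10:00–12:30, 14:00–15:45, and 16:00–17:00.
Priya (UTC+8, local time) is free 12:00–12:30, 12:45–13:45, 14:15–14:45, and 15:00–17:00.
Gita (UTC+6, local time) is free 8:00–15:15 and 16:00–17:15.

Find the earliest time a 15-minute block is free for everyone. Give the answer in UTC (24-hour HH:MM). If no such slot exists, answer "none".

07:00

Farrukh → UTC: 07:00–09:30, 11:00–12:45, 13:00–14:00.
Priya → UTC: 04:00–04:30, 04:45–05:45, 06:15–06:45, 07:00–09:00.
Gita → UTC: 02:00–09:15, 10:00–11:15.
Farrukh ∩ Priya: 07:00–09:00.
Farrukh ∩ Priya ∩ Gita: 07:00–09:00.
Windows ≥ 15 min: 07:00–09:00.
Earliest such window starts at 07:00.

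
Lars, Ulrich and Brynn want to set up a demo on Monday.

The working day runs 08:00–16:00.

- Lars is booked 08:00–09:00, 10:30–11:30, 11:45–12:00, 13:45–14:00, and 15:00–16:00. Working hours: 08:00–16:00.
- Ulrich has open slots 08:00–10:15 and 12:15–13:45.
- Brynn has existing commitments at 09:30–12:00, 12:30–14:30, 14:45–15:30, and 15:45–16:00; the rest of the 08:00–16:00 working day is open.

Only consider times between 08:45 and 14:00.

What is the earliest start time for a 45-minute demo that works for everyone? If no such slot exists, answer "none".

Lars free within 08:00–16:00: 09:00–10:30, 11:30–11:45, 12:00–13:45, 14:00–15:00.
Brynn free within 08:00–16:00: 08:00–09:30, 12:00–12:30, 14:30–14:45, 15:30–15:45.
Lars ∩ Ulrich: 09:00–10:15, 12:15–13:45.
Lars ∩ Ulrich ∩ Brynn: 09:00–09:30, 12:15–12:30.
Restricted to 08:45–14:00: 09:00–09:30, 12:15–12:30.
Windows ≥ 45 min: (none).

none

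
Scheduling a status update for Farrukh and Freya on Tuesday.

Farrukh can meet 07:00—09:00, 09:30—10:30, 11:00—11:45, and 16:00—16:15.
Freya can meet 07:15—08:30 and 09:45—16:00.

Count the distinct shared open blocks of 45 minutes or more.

3

Farrukh ∩ Freya: 07:15–08:30, 09:45–10:30, 11:00–11:45.
Windows ≥ 45 min: 07:15–08:30, 09:45–10:30, 11:00–11:45.
That's 3 windows.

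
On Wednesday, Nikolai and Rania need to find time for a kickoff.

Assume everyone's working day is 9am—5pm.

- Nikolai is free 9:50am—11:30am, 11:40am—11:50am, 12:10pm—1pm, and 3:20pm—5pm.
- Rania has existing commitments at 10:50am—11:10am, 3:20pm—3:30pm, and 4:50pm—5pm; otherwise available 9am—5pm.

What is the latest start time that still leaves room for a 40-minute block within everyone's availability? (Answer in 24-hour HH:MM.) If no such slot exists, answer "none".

Rania free within 09:00–17:00: 09:00–10:50, 11:10–15:20, 15:30–16:50.
Nikolai ∩ Rania: 09:50–10:50, 11:10–11:30, 11:40–11:50, 12:10–13:00, 15:30–16:50.
Windows ≥ 40 min: 09:50–10:50, 12:10–13:00, 15:30–16:50.
Latest start in the last window 15:30–16:50 is 16:50 − 40 min = 16:10.

16:10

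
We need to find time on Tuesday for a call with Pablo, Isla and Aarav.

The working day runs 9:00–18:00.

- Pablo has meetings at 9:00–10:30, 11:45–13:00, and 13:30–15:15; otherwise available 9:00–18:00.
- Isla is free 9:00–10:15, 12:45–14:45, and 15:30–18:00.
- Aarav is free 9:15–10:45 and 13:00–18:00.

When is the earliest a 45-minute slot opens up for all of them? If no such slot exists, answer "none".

15:30

Pablo free within 09:00–18:00: 10:30–11:45, 13:00–13:30, 15:15–18:00.
Pablo ∩ Isla: 13:00–13:30, 15:30–18:00.
Pablo ∩ Isla ∩ Aarav: 13:00–13:30, 15:30–18:00.
Windows ≥ 45 min: 15:30–18:00.
Earliest such window starts at 15:30.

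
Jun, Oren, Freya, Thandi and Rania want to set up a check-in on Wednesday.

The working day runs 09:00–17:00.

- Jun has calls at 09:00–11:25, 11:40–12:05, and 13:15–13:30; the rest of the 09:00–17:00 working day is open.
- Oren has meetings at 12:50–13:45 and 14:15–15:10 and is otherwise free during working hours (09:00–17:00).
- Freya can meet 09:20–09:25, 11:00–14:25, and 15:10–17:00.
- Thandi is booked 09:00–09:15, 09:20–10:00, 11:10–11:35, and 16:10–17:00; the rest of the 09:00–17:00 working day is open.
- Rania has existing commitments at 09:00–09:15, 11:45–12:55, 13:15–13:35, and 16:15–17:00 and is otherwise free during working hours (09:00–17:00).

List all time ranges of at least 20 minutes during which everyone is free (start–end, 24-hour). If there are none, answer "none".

13:45–14:15, 15:10–16:10

Jun free within 09:00–17:00: 11:25–11:40, 12:05–13:15, 13:30–17:00.
Oren free within 09:00–17:00: 09:00–12:50, 13:45–14:15, 15:10–17:00.
Thandi free within 09:00–17:00: 09:15–09:20, 10:00–11:10, 11:35–16:10.
Rania free within 09:00–17:00: 09:15–11:45, 12:55–13:15, 13:35–16:15.
Jun ∩ Oren: 11:25–11:40, 12:05–12:50, 13:45–14:15, 15:10–17:00.
Jun ∩ Oren ∩ Freya: 11:25–11:40, 12:05–12:50, 13:45–14:15, 15:10–17:00.
Jun ∩ Oren ∩ Freya ∩ Thandi: 11:35–11:40, 12:05–12:50, 13:45–14:15, 15:10–16:10.
Jun ∩ Oren ∩ Freya ∩ Thandi ∩ Rania: 11:35–11:40, 13:45–14:15, 15:10–16:10.
Windows ≥ 20 min: 13:45–14:15, 15:10–16:10.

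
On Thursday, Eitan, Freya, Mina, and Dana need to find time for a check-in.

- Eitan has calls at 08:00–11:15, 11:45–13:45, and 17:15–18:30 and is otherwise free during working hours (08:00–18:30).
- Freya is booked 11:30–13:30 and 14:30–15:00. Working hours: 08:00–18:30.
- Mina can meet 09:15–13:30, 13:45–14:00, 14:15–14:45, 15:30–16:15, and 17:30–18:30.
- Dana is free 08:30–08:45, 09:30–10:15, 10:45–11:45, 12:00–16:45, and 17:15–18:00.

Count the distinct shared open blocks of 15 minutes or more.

4

Eitan free within 08:00–18:30: 11:15–11:45, 13:45–17:15.
Freya free within 08:00–18:30: 08:00–11:30, 13:30–14:30, 15:00–18:30.
Eitan ∩ Freya: 11:15–11:30, 13:45–14:30, 15:00–17:15.
Eitan ∩ Freya ∩ Mina: 11:15–11:30, 13:45–14:00, 14:15–14:30, 15:30–16:15.
Eitan ∩ Freya ∩ Mina ∩ Dana: 11:15–11:30, 13:45–14:00, 14:15–14:30, 15:30–16:15.
Windows ≥ 15 min: 11:15–11:30, 13:45–14:00, 14:15–14:30, 15:30–16:15.
That's 4 windows.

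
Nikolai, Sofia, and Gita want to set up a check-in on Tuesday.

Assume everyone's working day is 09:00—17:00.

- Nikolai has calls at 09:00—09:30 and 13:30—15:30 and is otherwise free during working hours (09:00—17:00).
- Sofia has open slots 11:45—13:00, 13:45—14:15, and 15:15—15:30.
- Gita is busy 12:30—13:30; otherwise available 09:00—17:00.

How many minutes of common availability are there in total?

45 minutes

Nikolai free within 09:00–17:00: 09:30–13:30, 15:30–17:00.
Gita free within 09:00–17:00: 09:00–12:30, 13:30–17:00.
Nikolai ∩ Sofia: 11:45–13:00.
Nikolai ∩ Sofia ∩ Gita: 11:45–12:30.
Total common minutes: 45.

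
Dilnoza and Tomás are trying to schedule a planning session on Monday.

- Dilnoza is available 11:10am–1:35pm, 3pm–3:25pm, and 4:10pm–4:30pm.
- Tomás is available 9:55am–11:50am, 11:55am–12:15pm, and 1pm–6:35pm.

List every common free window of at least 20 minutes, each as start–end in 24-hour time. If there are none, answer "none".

11:10–11:50, 11:55–12:15, 13:00–13:35, 15:00–15:25, 16:10–16:30

Dilnoza ∩ Tomás: 11:10–11:50, 11:55–12:15, 13:00–13:35, 15:00–15:25, 16:10–16:30.
Windows ≥ 20 min: 11:10–11:50, 11:55–12:15, 13:00–13:35, 15:00–15:25, 16:10–16:30.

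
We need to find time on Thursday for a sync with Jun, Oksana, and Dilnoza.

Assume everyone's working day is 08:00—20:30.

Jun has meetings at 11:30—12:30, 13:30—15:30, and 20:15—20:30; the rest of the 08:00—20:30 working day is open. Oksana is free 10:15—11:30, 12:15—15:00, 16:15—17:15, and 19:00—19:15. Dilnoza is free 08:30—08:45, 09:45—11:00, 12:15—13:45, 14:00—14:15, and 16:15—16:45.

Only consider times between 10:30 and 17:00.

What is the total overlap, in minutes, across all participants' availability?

Jun free within 08:00–20:30: 08:00–11:30, 12:30–13:30, 15:30–20:15.
Jun ∩ Oksana: 10:15–11:30, 12:30–13:30, 16:15–17:15, 19:00–19:15.
Jun ∩ Oksana ∩ Dilnoza: 10:15–11:00, 12:30–13:30, 16:15–16:45.
Restricted to 10:30–17:00: 10:30–11:00, 12:30–13:30, 16:15–16:45.
Total common minutes: 30 + 60 + 30 = 120.

120 minutes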